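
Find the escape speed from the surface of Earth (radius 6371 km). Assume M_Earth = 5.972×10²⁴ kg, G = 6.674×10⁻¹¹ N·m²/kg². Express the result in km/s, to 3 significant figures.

μ = GM = 6.674×10⁻¹¹ × 5.972×10²⁴ = 3.986×10¹⁴ m³/s².
r = R = 6.371×10⁶ m.
Escape speed v_esc = √(2μ/r) = √(2 × 3.986×10¹⁴ / 6.371×10⁶) = √(1.251×10⁸) = 11190 m/s.
= 11.19 km/s.

v_esc ≈ 11.2 km/s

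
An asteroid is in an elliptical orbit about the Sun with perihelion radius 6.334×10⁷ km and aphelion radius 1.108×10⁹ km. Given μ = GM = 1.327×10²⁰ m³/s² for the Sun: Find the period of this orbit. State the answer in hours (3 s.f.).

Semi-major axis a = (r_p + r_a)/2 = (6.3340×10⁷ + 1.1080×10⁹)/2 = 5.8567×10⁸ km = 5.857×10¹¹ m.
By Kepler's third law T = 2π√(a³/μ) = 2π × 3.891×10⁷ = 2.445×10⁸ s.
= 67910 hours.

T ≈ 67900 hours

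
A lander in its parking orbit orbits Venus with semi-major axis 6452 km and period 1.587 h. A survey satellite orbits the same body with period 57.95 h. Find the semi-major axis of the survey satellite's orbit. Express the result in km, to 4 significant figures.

a₂ ≈ 71010 km

Kepler's third law: a³ ∝ T², so a₂ = a₁ (T₂/T₁)^(2/3).
T₂/T₁ = 36.52, (T₂/T₁)^(2/3) = 11.01.
a₂ = 6452 × 11.01 = 71010 km.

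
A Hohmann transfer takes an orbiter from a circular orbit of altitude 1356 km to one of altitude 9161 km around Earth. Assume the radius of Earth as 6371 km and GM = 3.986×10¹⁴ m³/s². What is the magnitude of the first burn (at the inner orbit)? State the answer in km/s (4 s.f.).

r₁ = 6371 + 1356 = 7727.0 km = 7.7270×10⁶ m.
r₂ = 6371 + 9161 = 15532 km = 1.5532×10⁷ m.
Transfer ellipse a_t = (r₁ + r₂)/2 = 1.163×10⁷ m.
At r₁: circular v_c1 = √(μ/r₁) = 7182 m/s; transfer-perigee v_p = √[μ(2/r₁ − 1/a_t)] = 8300 m/s.
Δv₁ = v_p − v_c1 = 1118 m/s.
= 1.118 km/s.

Δv ≈ 1.118 km/s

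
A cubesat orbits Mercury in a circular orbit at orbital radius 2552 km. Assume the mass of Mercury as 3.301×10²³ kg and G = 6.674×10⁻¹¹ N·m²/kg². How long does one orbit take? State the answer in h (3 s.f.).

μ = GM = 6.674×10⁻¹¹ × 3.301×10²³ = 2.203×10¹³ m³/s².
r = 2552 km = 2.552×10⁶ m.
Kepler's third law: T = 2π√(r³/μ) = 2π√((2.552×10⁶)³ / 2.203×10¹³).
r³/μ = 7.544×10⁵ s², so T = 2π × 8.686×10² = 5.457×10³ s.
Converting: 5.457×10³ s ÷ 3600 = 1.516 h.

T ≈ 1.52 h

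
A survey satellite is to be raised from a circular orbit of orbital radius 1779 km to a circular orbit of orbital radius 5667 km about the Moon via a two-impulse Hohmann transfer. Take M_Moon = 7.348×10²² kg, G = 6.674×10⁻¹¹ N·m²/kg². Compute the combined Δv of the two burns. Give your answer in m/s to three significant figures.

Δv_total ≈ 675 m/s

μ = GM = 6.674×10⁻¹¹ × 7.348×10²² = 4.904×10¹² m³/s².
r₁ = 1779 km = 1.779×10⁶ m.
r₂ = 5667 km = 5.667×10⁶ m.
Transfer ellipse a_t = (r₁ + r₂)/2 = 3.723×10⁶ m.
At r₁: circular v_c1 = √(μ/r₁) = 1660 m/s; transfer-perilune v_p = √[μ(2/r₁ − 1/a_t)] = 2048 m/s.
Δv₁ = v_p − v_c1 = 388.1 m/s.
At r₂: circular v_c2 = √(μ/r₂) = 930.3 m/s; transfer-apolune v_a = √[μ(2/r₂ − 1/a_t)] = 643.0 m/s.
Δv₂ = v_c2 − v_a = 287.2 m/s.
Total Δv = Δv₁ + Δv₂ = 675.3 m/s.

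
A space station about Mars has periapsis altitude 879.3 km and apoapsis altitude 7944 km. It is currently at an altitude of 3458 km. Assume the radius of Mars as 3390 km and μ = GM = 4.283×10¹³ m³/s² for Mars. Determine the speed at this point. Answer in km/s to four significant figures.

v ≈ 2.649 km/s

r_p = 3390 + 879.3 = 4269.3 km = 4.2693×10⁶ m.
r_a = 3390 + 7944 = 11334 km = 1.1334×10⁷ m.
r = 3390 + 3458 = 6848.0 km = 6.848×10⁶ m.
Semi-major axis a = (r_p + r_a)/2 = 7801.6 km = 7.802×10⁶ m.
Vis-viva: v² = μ(2/r − 1/a) = 4.283×10¹³ × (2.921×10⁻⁷ − 1.282×10⁻⁷) = 7.019×10⁶ m²/s².
v = 2649 m/s = 2.649 km/s.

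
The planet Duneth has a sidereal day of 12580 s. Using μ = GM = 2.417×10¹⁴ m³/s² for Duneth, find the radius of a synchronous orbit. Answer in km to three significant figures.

r_sync ≈ 9900 km

A synchronous orbit has period T, so by Kepler's third law a = (μT²/4π²)^(1/3).
μT²/4π² = 2.417×10¹⁴ × (1.258×10⁴)² / 39.48 = 9.689×10²⁰ m³.
a = 9.895×10⁶ m = 9895.2 km.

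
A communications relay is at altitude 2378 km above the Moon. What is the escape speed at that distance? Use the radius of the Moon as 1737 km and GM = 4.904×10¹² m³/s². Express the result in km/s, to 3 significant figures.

r = 1737 + 2378 = 4115.0 km = 4.1150×10⁶ m.
Escape speed v_esc = √(2μ/r) = √(2 × 4.904×10¹² / 4.115×10⁶) = √(2.383×10⁶) = 1544 m/s.
= 1.544 km/s.

v_esc ≈ 1.54 km/s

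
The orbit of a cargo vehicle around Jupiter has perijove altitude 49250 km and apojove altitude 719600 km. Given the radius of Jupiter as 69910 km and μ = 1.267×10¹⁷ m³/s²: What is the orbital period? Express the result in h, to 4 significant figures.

r_p = 69910 + 49250 = 119160 km = 1.1916×10⁸ m.
r_a = 69910 + 719600 = 789510 km = 7.8951×10⁸ m.
Semi-major axis a = (r_p + r_a)/2 = (1.1916×10⁵ + 7.8951×10⁵)/2 = 4.5434×10⁵ km = 4.543×10⁸ m.
By Kepler's third law T = 2π√(a³/μ) = 2π × 2.721×10⁴ = 1.709×10⁵ s.
= 47.48 h.

T ≈ 47.48 h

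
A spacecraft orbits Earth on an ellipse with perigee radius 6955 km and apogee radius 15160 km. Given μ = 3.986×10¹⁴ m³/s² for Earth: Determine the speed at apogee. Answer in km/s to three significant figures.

Semi-major axis a = (r_p + r_a)/2 = 11058 km = 1.106×10⁷ m.
Vis-viva: v² = μ(2/r − 1/a) = 3.986×10¹⁴ × (1.319×10⁻⁷ − 9.044×10⁻⁸) = 1.654×10⁷ m²/s².
v = 4067 m/s = 4.067 km/s.

v ≈ 4.07 km/s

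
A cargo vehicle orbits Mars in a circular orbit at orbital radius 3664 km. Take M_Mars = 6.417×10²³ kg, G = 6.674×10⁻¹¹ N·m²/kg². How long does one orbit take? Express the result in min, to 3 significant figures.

T ≈ 112 min

μ = GM = 6.674×10⁻¹¹ × 6.417×10²³ = 4.283×10¹³ m³/s².
r = 3664 km = 3.664×10⁶ m.
Kepler's third law: T = 2π√(r³/μ) = 2π√((3.664×10⁶)³ / 4.283×10¹³).
r³/μ = 1.149×10⁶ s², so T = 2π × 1.072×10³ = 6.734×10³ s.
Converting: 6.734×10³ s ÷ 60.00 = 112.2 min.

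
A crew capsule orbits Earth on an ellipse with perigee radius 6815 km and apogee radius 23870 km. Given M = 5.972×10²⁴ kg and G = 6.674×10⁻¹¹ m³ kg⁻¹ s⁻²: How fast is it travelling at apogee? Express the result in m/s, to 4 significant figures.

v ≈ 2723 m/s

μ = GM = 6.674×10⁻¹¹ × 5.972×10²⁴ = 3.986×10¹⁴ m³/s².
Semi-major axis a = (r_p + r_a)/2 = 15342 km = 1.534×10⁷ m.
Vis-viva: v² = μ(2/r − 1/a) = 3.986×10¹⁴ × (8.379×10⁻⁸ − 6.518×10⁻⁸) = 7.417×10⁶ m²/s².
v = 2723 m/s.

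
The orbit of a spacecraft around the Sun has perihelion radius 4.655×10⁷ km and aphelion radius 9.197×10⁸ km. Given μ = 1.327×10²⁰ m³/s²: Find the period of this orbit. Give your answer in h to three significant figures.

Semi-major axis a = (r_p + r_a)/2 = (4.6550×10⁷ + 9.1970×10⁸)/2 = 4.8312×10⁸ km = 4.831×10¹¹ m.
By Kepler's third law T = 2π√(a³/μ) = 2π × 2.915×10⁷ = 1.832×10⁸ s.
= 50880 h.

T ≈ 50900 h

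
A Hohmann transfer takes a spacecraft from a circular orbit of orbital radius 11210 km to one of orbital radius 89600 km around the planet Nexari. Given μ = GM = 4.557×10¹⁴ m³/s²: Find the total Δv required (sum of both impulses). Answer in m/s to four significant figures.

r₁ = 11210 km = 1.121×10⁷ m.
r₂ = 89600 km = 8.960×10⁷ m.
Transfer ellipse a_t = (r₁ + r₂)/2 = 5.040×10⁷ m.
At r₁: circular v_c1 = √(μ/r₁) = 6376 m/s; transfer-periapsis v_p = √[μ(2/r₁ − 1/a_t)] = 8501 m/s.
Δv₁ = v_p − v_c1 = 2125 m/s.
At r₂: circular v_c2 = √(μ/r₂) = 2255 m/s; transfer-apoapsis v_a = √[μ(2/r₂ − 1/a_t)] = 1064 m/s.
Δv₂ = v_c2 − v_a = 1192 m/s.
Total Δv = Δv₁ + Δv₂ = 3317 m/s.

Δv_total ≈ 3317 m/s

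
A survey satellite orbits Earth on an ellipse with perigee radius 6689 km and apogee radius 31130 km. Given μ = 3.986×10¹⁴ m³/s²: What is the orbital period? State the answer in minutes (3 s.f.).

Semi-major axis a = (r_p + r_a)/2 = (6689.0 + 31130)/2 = 18910 km = 1.891×10⁷ m.
By Kepler's third law T = 2π√(a³/μ) = 2π × 4.119×10³ = 2.588×10⁴ s.
= 431.3 minutes.

T ≈ 431 minutes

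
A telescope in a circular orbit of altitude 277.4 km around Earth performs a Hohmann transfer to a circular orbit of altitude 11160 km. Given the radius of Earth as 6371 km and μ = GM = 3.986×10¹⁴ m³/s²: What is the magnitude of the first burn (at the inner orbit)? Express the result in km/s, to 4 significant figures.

r₁ = 6371 + 277.4 = 6648.4 km = 6.6484×10⁶ m.
r₂ = 6371 + 11160 = 17531 km = 1.7531×10⁷ m.
Transfer ellipse a_t = (r₁ + r₂)/2 = 1.209×10⁷ m.
At r₁: circular v_c1 = √(μ/r₁) = 7743 m/s; transfer-perigee v_p = √[μ(2/r₁ − 1/a_t)] = 9324 m/s.
Δv₁ = v_p − v_c1 = 1581 m/s.
= 1.581 km/s.

Δv ≈ 1.581 km/s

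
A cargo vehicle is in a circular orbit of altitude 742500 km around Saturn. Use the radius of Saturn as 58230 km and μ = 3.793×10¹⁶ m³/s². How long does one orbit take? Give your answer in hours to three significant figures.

r = 58230 + 742500 = 800730 km = 8.0073×10⁸ m.
Kepler's third law: T = 2π√(r³/μ) = 2π√((8.007×10⁸)³ / 3.793×10¹⁶).
r³/μ = 1.354×10¹⁰ s², so T = 2π × 1.163×10⁵ = 7.310×10⁵ s.
Converting: 7.310×10⁵ s ÷ 3600 = 203.1 hours.

T ≈ 203 hours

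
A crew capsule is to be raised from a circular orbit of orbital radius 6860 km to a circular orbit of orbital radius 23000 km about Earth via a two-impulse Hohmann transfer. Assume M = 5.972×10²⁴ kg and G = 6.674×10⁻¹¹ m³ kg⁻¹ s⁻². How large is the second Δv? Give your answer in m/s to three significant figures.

Δv ≈ 1340 m/s

μ = GM = 6.674×10⁻¹¹ × 5.972×10²⁴ = 3.986×10¹⁴ m³/s².
r₁ = 6860 km = 6.860×10⁶ m.
r₂ = 23000 km = 2.300×10⁷ m.
Transfer ellipse a_t = (r₁ + r₂)/2 = 1.493×10⁷ m.
At r₁: circular v_c1 = √(μ/r₁) = 7622 m/s; transfer-perigee v_p = √[μ(2/r₁ − 1/a_t)] = 9461 m/s.
At r₂: circular v_c2 = √(μ/r₂) = 4163 m/s; transfer-apogee v_a = √[μ(2/r₂ − 1/a_t)] = 2822 m/s.
Δv₂ = v_c2 − v_a = 1341 m/s.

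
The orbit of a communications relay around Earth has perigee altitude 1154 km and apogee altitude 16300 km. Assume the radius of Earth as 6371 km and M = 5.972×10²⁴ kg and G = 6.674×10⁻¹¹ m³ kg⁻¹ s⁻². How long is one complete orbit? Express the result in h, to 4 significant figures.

μ = GM = 6.674×10⁻¹¹ × 5.972×10²⁴ = 3.986×10¹⁴ m³/s².
r_p = 6371 + 1154 = 7525.0 km = 7.5250×10⁶ m.
r_a = 6371 + 16300 = 22671 km = 2.2671×10⁷ m.
Semi-major axis a = (r_p + r_a)/2 = (7525.0 + 22671)/2 = 15098 km = 1.510×10⁷ m.
By Kepler's third law T = 2π√(a³/μ) = 2π × 2.939×10³ = 1.846×10⁴ s.
= 5.129 h.

T ≈ 5.129 h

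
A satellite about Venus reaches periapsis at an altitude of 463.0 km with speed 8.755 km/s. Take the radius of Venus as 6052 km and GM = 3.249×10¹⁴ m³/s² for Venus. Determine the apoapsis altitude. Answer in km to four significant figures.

r_p = 6052 + 463.0 = 6515.0 km = 6.515×10⁶ m.
Specific energy ε = v²/2 − μ/r = -1.154×10⁷ J/kg, so a = −μ/(2ε) = 1.407×10⁷ m.
The apsides satisfy r_p + r_a = 2a, so the apoapsis radius is 2a − r_p = 2.163×10⁷ m = 21628 km.
Apoapsis altitude = 21628 − 6052 = 15576 km.

apoapsis altitude ≈ 15580 km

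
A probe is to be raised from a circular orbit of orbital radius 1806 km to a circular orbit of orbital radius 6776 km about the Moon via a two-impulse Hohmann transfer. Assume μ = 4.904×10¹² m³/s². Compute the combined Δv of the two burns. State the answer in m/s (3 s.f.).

r₁ = 1806 km = 1.806×10⁶ m.
r₂ = 6776 km = 6.776×10⁶ m.
Transfer ellipse a_t = (r₁ + r₂)/2 = 4.291×10⁶ m.
At r₁: circular v_c1 = √(μ/r₁) = 1648 m/s; transfer-perilune v_p = √[μ(2/r₁ − 1/a_t)] = 2071 m/s.
Δv₁ = v_p − v_c1 = 422.9 m/s.
At r₂: circular v_c2 = √(μ/r₂) = 850.7 m/s; transfer-apolune v_a = √[μ(2/r₂ − 1/a_t)] = 551.9 m/s.
Δv₂ = v_c2 − v_a = 298.8 m/s.
Total Δv = Δv₁ + Δv₂ = 721.7 m/s.

Δv_total ≈ 722 m/s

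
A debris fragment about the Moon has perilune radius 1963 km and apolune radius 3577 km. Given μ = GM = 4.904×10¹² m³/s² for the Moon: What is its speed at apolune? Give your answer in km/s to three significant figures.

Semi-major axis a = (r_p + r_a)/2 = 2770.0 km = 2.770×10⁶ m.
Vis-viva: v² = μ(2/r − 1/a) = 4.904×10¹² × (5.591×10⁻⁷ − 3.610×10⁻⁷) = 9.716×10⁵ m²/s².
v = 985.7 m/s = 0.9857 km/s.

v ≈ 0.986 km/s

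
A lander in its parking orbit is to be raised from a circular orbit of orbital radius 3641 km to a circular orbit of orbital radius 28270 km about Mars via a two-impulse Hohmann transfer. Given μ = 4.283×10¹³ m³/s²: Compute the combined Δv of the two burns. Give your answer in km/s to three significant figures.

Δv_total ≈ 1.78 km/s

r₁ = 3641 km = 3.641×10⁶ m.
r₂ = 28270 km = 2.827×10⁷ m.
Transfer ellipse a_t = (r₁ + r₂)/2 = 1.596×10⁷ m.
At r₁: circular v_c1 = √(μ/r₁) = 3430 m/s; transfer-periapsis v_p = √[μ(2/r₁ − 1/a_t)] = 4565 m/s.
Δv₁ = v_p − v_c1 = 1136 m/s.
At r₂: circular v_c2 = √(μ/r₂) = 1231 m/s; transfer-apoapsis v_a = √[μ(2/r₂ − 1/a_t)] = 588.0 m/s.
Δv₂ = v_c2 − v_a = 642.9 m/s.
Total Δv = Δv₁ + Δv₂ = 1778 m/s = 1.778 km/s.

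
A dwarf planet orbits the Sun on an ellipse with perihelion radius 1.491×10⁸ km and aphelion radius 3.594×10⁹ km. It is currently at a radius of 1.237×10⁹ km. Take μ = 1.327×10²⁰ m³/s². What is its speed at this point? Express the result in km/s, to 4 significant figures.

Semi-major axis a = (r_p + r_a)/2 = 1.8716×10⁹ km = 1.872×10¹² m.
Vis-viva: v² = μ(2/r − 1/a) = 1.327×10²⁰ × (1.617×10⁻¹² − 5.343×10⁻¹³) = 1.436×10⁸ m²/s².
v = 11990 m/s = 11.99 km/s.

v ≈ 11.99 km/s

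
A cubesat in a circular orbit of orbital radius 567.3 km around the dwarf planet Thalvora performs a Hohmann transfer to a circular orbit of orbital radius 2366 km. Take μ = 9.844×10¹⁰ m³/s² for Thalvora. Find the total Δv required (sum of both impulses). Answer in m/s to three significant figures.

r₁ = 567.3 km = 5.673×10⁵ m.
r₂ = 2366 km = 2.366×10⁶ m.
Transfer ellipse a_t = (r₁ + r₂)/2 = 1.467×10⁶ m.
At r₁: circular v_c1 = √(μ/r₁) = 416.6 m/s; transfer-periapsis v_p = √[μ(2/r₁ − 1/a_t)] = 529.1 m/s.
Δv₁ = v_p − v_c1 = 112.5 m/s.
At r₂: circular v_c2 = √(μ/r₂) = 204.0 m/s; transfer-apoapsis v_a = √[μ(2/r₂ − 1/a_t)] = 126.9 m/s.
Δv₂ = v_c2 − v_a = 77.12 m/s.
Total Δv = Δv₁ + Δv₂ = 189.6 m/s.

Δv_total ≈ 190 m/s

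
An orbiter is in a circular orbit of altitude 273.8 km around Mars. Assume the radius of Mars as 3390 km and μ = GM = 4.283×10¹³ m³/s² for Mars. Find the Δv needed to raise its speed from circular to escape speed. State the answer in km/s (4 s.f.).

r = 3390 + 273.8 = 3663.8 km = 3.6638×10⁶ m.
Circular speed v_c = √(μ/r) = 3419 m/s.
Escape speed v_esc = √(2μ/r) = √2 × v_c = 4835 m/s.
Δv = v_esc − v_c = 1416 m/s = 1.416 km/s.

Δv ≈ 1.416 km/s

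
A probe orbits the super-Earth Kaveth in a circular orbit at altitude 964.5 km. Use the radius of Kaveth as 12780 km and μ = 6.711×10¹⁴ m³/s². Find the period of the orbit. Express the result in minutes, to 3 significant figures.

r = 12780 + 964.5 = 13744 km = 1.3744×10⁷ m.
Kepler's third law: T = 2π√(r³/μ) = 2π√((1.374×10⁷)³ / 6.711×10¹⁴).
r³/μ = 3.869×10⁶ s², so T = 2π × 1.967×10³ = 1.236×10⁴ s.
Converting: 1.236×10⁴ s ÷ 60.00 = 206.0 minutes.

T ≈ 206 minutes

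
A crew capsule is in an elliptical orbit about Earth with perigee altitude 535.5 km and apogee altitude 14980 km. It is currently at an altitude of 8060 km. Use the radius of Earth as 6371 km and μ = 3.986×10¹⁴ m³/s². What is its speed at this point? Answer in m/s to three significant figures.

v ≈ 5200 m/s

r_p = 6371 + 535.5 = 6906.5 km = 6.9065×10⁶ m.
r_a = 6371 + 14980 = 21351 km = 2.1351×10⁷ m.
r = 6371 + 8060 = 14431 km = 1.443×10⁷ m.
Semi-major axis a = (r_p + r_a)/2 = 14129 km = 1.413×10⁷ m.
Vis-viva: v² = μ(2/r − 1/a) = 3.986×10¹⁴ × (1.386×10⁻⁷ − 7.078×10⁻⁸) = 2.703×10⁷ m²/s².
v = 5199 m/s.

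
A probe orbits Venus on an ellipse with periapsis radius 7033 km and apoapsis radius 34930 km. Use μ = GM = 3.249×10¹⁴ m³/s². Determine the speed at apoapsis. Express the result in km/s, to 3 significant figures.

v ≈ 1.77 km/s

Semi-major axis a = (r_p + r_a)/2 = 20982 km = 2.098×10⁷ m.
Vis-viva: v² = μ(2/r − 1/a) = 3.249×10¹⁴ × (5.726×10⁻⁸ − 4.766×10⁻⁸) = 3.118×10⁶ m²/s².
v = 1766 m/s = 1.766 km/s.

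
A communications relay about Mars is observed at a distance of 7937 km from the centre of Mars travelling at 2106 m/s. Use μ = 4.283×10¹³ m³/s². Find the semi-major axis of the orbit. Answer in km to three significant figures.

r = 7.937×10⁶ m.
Vis-viva rearranged: 1/a = 2/r − v²/μ = 2.520×10⁻⁷ − 1.036×10⁻⁷ = 1.484×10⁻⁷ m⁻¹.
a = 6.737×10⁶ m = 6737.2 km.

a ≈ 6740 km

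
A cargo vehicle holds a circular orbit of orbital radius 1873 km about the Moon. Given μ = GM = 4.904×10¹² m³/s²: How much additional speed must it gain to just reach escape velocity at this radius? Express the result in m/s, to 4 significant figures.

Δv ≈ 670.2 m/s

r = 1873 km = 1.873×10⁶ m.
Circular speed v_c = √(μ/r) = 1618 m/s.
Escape speed v_esc = √(2μ/r) = √2 × v_c = 2288 m/s.
Δv = v_esc − v_c = 670.2 m/s.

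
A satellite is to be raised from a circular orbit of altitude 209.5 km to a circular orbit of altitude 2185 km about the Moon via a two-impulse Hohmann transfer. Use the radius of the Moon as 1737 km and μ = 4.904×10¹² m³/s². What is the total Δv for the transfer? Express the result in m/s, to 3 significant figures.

r₁ = 1737 + 209.5 = 1946.5 km = 1.9465×10⁶ m.
r₂ = 1737 + 2185 = 3922.0 km = 3.9220×10⁶ m.
Transfer ellipse a_t = (r₁ + r₂)/2 = 2.934×10⁶ m.
At r₁: circular v_c1 = √(μ/r₁) = 1587 m/s; transfer-perilune v_p = √[μ(2/r₁ − 1/a_t)] = 1835 m/s.
Δv₁ = v_p − v_c1 = 247.8 m/s.
At r₂: circular v_c2 = √(μ/r₂) = 1118 m/s; transfer-apolune v_a = √[μ(2/r₂ − 1/a_t)] = 910.8 m/s.
Δv₂ = v_c2 − v_a = 207.5 m/s.
Total Δv = Δv₁ + Δv₂ = 455.3 m/s.

Δv_total ≈ 455 m/s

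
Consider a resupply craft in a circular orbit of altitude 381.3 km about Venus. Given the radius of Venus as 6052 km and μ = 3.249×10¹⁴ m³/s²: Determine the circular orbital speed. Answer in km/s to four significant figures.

r = 6052 + 381.3 = 6433.3 km = 6.4333×10⁶ m.
For a circular orbit v = √(μ/r) = √(3.249×10¹⁴ / 6.433×10⁶) = √(5.050×10⁷) = 7107 m/s.
That is 7.107 km/s.

v ≈ 7.107 km/s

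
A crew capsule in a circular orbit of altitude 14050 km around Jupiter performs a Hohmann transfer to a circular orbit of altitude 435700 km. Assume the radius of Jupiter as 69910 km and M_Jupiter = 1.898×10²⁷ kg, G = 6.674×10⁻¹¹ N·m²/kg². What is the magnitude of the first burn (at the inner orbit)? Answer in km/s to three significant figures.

μ = GM = 6.674×10⁻¹¹ × 1.898×10²⁷ = 1.267×10¹⁷ m³/s².
r₁ = 69910 + 14050 = 83960 km = 8.3960×10⁷ m.
r₂ = 69910 + 435700 = 505610 km = 5.0561×10⁸ m.
Transfer ellipse a_t = (r₁ + r₂)/2 = 2.948×10⁸ m.
At r₁: circular v_c1 = √(μ/r₁) = 38840 m/s; transfer-perijove v_p = √[μ(2/r₁ − 1/a_t)] = 50870 m/s.
Δv₁ = v_p − v_c1 = 12030 m/s.
= 12.03 km/s.

Δv ≈ 12.0 km/s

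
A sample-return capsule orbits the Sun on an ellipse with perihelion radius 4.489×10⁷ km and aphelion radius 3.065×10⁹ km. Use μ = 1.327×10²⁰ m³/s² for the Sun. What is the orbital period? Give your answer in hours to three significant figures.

Semi-major axis a = (r_p + r_a)/2 = (4.4890×10⁷ + 3.0650×10⁹)/2 = 1.5549×10⁹ km = 1.555×10¹² m.
By Kepler's third law T = 2π√(a³/μ) = 2π × 1.683×10⁸ = 1.058×10⁹ s.
= 2.938×10⁵ hours.

T ≈ 294000 hours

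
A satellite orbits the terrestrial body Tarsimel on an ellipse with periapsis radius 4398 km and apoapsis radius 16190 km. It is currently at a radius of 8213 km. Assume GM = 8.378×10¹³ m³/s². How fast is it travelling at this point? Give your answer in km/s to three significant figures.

v ≈ 3.50 km/s

Semi-major axis a = (r_p + r_a)/2 = 10294 km = 1.029×10⁷ m.
Vis-viva: v² = μ(2/r − 1/a) = 8.378×10¹³ × (2.435×10⁻⁷ − 9.714×10⁻⁸) = 1.226×10⁷ m²/s².
v = 3502 m/s = 3.502 km/s.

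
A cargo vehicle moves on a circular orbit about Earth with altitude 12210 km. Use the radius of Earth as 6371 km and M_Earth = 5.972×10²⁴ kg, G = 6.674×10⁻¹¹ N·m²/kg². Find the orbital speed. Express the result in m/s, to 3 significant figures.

v ≈ 4630 m/s

μ = GM = 6.674×10⁻¹¹ × 5.972×10²⁴ = 3.986×10¹⁴ m³/s².
r = 6371 + 12210 = 18581 km = 1.8581×10⁷ m.
For a circular orbit v = √(μ/r) = √(3.986×10¹⁴ / 1.858×10⁷) = √(2.145×10⁷) = 4631 m/s.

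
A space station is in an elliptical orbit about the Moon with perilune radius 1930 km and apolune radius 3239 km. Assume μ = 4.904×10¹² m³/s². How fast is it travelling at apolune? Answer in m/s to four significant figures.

v ≈ 1063 m/s

Semi-major axis a = (r_p + r_a)/2 = 2584.5 km = 2.584×10⁶ m.
Vis-viva: v² = μ(2/r − 1/a) = 4.904×10¹² × (6.175×10⁻⁷ − 3.869×10⁻⁷) = 1.131×10⁶ m²/s².
v = 1063 m/s.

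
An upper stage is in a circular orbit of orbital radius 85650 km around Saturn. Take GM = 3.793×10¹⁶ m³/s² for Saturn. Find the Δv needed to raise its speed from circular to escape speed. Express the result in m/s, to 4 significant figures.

r = 85650 km = 8.565×10⁷ m.
Circular speed v_c = √(μ/r) = 21040 m/s.
Escape speed v_esc = √(2μ/r) = √2 × v_c = 29760 m/s.
Δv = v_esc − v_c = 8717 m/s.

Δv ≈ 8717 m/s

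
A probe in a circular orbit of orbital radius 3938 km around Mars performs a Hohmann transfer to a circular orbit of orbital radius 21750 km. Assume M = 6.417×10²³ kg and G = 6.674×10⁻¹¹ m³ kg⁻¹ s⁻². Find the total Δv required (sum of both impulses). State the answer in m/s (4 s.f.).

Δv_total ≈ 1620 m/s

μ = GM = 6.674×10⁻¹¹ × 6.417×10²³ = 4.283×10¹³ m³/s².
r₁ = 3938 km = 3.938×10⁶ m.
r₂ = 21750 km = 2.175×10⁷ m.
Transfer ellipse a_t = (r₁ + r₂)/2 = 1.284×10⁷ m.
At r₁: circular v_c1 = √(μ/r₁) = 3298 m/s; transfer-periapsis v_p = √[μ(2/r₁ − 1/a_t)] = 4291 m/s.
Δv₁ = v_p − v_c1 = 993.6 m/s.
At r₂: circular v_c2 = √(μ/r₂) = 1403 m/s; transfer-apoapsis v_a = √[μ(2/r₂ − 1/a_t)] = 777.0 m/s.
Δv₂ = v_c2 − v_a = 626.2 m/s.
Total Δv = Δv₁ + Δv₂ = 1620 m/s.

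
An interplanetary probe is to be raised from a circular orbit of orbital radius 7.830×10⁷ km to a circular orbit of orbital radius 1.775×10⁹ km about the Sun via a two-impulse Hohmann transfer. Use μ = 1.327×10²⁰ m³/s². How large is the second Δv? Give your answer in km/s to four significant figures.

Δv ≈ 6.133 km/s

r₁ = 7.830×10⁷ km = 7.830×10¹⁰ m.
r₂ = 1.775×10⁹ km = 1.775×10¹² m.
Transfer ellipse a_t = (r₁ + r₂)/2 = 9.266×10¹¹ m.
At r₁: circular v_c1 = √(μ/r₁) = 41170 m/s; transfer-perihelion v_p = √[μ(2/r₁ − 1/a_t)] = 56980 m/s.
At r₂: circular v_c2 = √(μ/r₂) = 8646 m/s; transfer-aphelion v_a = √[μ(2/r₂ − 1/a_t)] = 2513 m/s.
Δv₂ = v_c2 − v_a = 6133 m/s.
= 6.133 km/s.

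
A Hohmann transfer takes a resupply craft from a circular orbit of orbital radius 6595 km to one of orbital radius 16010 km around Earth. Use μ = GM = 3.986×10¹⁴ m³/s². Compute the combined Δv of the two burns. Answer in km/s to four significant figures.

r₁ = 6595 km = 6.595×10⁶ m.
r₂ = 16010 km = 1.601×10⁷ m.
Transfer ellipse a_t = (r₁ + r₂)/2 = 1.130×10⁷ m.
At r₁: circular v_c1 = √(μ/r₁) = 7774 m/s; transfer-perigee v_p = √[μ(2/r₁ − 1/a_t)] = 9253 m/s.
Δv₁ = v_p − v_c1 = 1478 m/s.
At r₂: circular v_c2 = √(μ/r₂) = 4990 m/s; transfer-apogee v_a = √[μ(2/r₂ − 1/a_t)] = 3811 m/s.
Δv₂ = v_c2 − v_a = 1178 m/s.
Total Δv = Δv₁ + Δv₂ = 2657 m/s = 2.657 km/s.

Δv_total ≈ 2.657 km/s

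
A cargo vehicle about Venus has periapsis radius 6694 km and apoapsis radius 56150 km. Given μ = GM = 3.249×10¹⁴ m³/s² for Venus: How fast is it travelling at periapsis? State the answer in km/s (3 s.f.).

Semi-major axis a = (r_p + r_a)/2 = 31422 km = 3.142×10⁷ m.
Vis-viva: v² = μ(2/r − 1/a) = 3.249×10¹⁴ × (2.988×10⁻⁷ − 3.182×10⁻⁸) = 8.673×10⁷ m²/s².
v = 9313 m/s = 9.313 km/s.

v ≈ 9.31 km/s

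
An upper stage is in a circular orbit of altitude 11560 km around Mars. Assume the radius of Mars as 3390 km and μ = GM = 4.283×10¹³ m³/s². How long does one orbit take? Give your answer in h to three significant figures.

T ≈ 15.4 h

r = 3390 + 11560 = 14950 km = 1.4950×10⁷ m.
Kepler's third law: T = 2π√(r³/μ) = 2π√((1.495×10⁷)³ / 4.283×10¹³).
r³/μ = 7.801×10⁷ s², so T = 2π × 8.833×10³ = 5.550×10⁴ s.
Converting: 5.550×10⁴ s ÷ 3600 = 15.42 h.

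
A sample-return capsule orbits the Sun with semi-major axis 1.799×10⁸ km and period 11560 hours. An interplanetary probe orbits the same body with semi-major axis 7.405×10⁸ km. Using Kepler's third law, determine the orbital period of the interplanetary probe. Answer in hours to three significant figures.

T₂ ≈ 96500 hours

Kepler's third law: T² ∝ a³, so T₂ = T₁ (a₂/a₁)^(3/2).
a₂/a₁ = 4.116, (a₂/a₁)^(3/2) = 8.351.
T₂ = 11560 × 8.351 = 96540 hours.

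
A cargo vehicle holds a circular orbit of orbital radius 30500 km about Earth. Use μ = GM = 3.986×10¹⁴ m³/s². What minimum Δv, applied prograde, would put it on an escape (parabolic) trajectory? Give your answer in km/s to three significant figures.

Δv ≈ 1.50 km/s

r = 30500 km = 3.050×10⁷ m.
Circular speed v_c = √(μ/r) = 3615 m/s.
Escape speed v_esc = √(2μ/r) = √2 × v_c = 5113 m/s.
Δv = v_esc − v_c = 1497 m/s = 1.497 km/s.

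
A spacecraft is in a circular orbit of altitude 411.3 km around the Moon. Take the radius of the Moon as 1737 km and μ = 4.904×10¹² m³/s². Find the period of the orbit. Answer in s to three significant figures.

T ≈ 8930 s

r = 1737 + 411.3 = 2148.3 km = 2.1483×10⁶ m.
Kepler's third law: T = 2π√(r³/μ) = 2π√((2.148×10⁶)³ / 4.904×10¹²).
r³/μ = 2.022×10⁶ s², so T = 2π × 1.422×10³ = 8.934×10³ s.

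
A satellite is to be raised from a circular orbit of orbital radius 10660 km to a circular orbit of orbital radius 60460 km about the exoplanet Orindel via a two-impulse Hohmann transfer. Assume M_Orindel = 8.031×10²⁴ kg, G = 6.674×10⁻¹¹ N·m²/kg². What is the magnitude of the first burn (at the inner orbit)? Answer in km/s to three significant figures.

Δv ≈ 2.16 km/s

μ = GM = 6.674×10⁻¹¹ × 8.031×10²⁴ = 5.360×10¹⁴ m³/s².
r₁ = 10660 km = 1.066×10⁷ m.
r₂ = 60460 km = 6.046×10⁷ m.
Transfer ellipse a_t = (r₁ + r₂)/2 = 3.556×10⁷ m.
At r₁: circular v_c1 = √(μ/r₁) = 7091 m/s; transfer-periapsis v_p = √[μ(2/r₁ − 1/a_t)] = 9246 m/s.
Δv₁ = v_p − v_c1 = 2155 m/s.
= 2.155 km/s.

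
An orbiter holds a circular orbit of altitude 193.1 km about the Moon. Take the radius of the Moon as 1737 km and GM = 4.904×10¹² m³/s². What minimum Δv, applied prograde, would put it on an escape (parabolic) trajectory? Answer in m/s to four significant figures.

r = 1737 + 193.1 = 1930.1 km = 1.9301×10⁶ m.
Circular speed v_c = √(μ/r) = 1594 m/s.
Escape speed v_esc = √(2μ/r) = √2 × v_c = 2254 m/s.
Δv = v_esc − v_c = 660.3 m/s.

Δv ≈ 660.3 m/s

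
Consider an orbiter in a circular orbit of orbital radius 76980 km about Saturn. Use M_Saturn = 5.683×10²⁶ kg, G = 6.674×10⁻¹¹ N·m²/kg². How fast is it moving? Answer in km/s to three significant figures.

v ≈ 22.2 km/s

μ = GM = 6.674×10⁻¹¹ × 5.683×10²⁶ = 3.793×10¹⁶ m³/s².
r = 76980 km = 7.698×10⁷ m.
For a circular orbit v = √(μ/r) = √(3.793×10¹⁶ / 7.698×10⁷) = √(4.927×10⁸) = 22200 m/s.
That is 22.20 km/s.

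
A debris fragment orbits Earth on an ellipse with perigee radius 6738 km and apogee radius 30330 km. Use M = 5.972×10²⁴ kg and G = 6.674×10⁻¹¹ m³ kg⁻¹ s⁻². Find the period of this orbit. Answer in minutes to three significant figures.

μ = GM = 6.674×10⁻¹¹ × 5.972×10²⁴ = 3.986×10¹⁴ m³/s².
Semi-major axis a = (r_p + r_a)/2 = (6738.0 + 30330)/2 = 18534 km = 1.853×10⁷ m.
By Kepler's third law T = 2π√(a³/μ) = 2π × 3.997×10³ = 2.511×10⁴ s.
= 418.5 minutes.

T ≈ 419 minutes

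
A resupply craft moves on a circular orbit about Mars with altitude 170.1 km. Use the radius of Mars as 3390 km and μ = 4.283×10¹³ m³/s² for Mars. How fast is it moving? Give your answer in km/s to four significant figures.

v ≈ 3.469 km/s

r = 3390 + 170.1 = 3560.1 km = 3.5601×10⁶ m.
For a circular orbit v = √(μ/r) = √(4.283×10¹³ / 3.560×10⁶) = √(1.203×10⁷) = 3469 m/s.
That is 3.469 km/s.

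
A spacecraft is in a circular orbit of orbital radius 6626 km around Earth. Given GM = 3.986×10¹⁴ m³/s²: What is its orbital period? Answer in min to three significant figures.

r = 6626 km = 6.626×10⁶ m.
Kepler's third law: T = 2π√(r³/μ) = 2π√((6.626×10⁶)³ / 3.986×10¹⁴).
r³/μ = 7.298×10⁵ s², so T = 2π × 8.543×10² = 5.368×10³ s.
Converting: 5.368×10³ s ÷ 60.00 = 89.46 min.

T ≈ 89.5 min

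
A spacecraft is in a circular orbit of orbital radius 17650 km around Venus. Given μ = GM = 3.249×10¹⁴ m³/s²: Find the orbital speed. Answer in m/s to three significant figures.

v ≈ 4290 m/s

r = 17650 km = 1.765×10⁷ m.
For a circular orbit v = √(μ/r) = √(3.249×10¹⁴ / 1.765×10⁷) = √(1.841×10⁷) = 4290 m/s.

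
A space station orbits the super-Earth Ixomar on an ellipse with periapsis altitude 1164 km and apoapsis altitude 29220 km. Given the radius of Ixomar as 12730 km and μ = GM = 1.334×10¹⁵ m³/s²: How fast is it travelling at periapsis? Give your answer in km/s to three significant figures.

v ≈ 12.0 km/s

r_p = 12730 + 1164 = 13894 km = 1.3894×10⁷ m.
r_a = 12730 + 29220 = 41950 km = 4.1950×10⁷ m.
Semi-major axis a = (r_p + r_a)/2 = 27922 km = 2.792×10⁷ m.
Vis-viva: v² = μ(2/r − 1/a) = 1.334×10¹⁵ × (1.439×10⁻⁷ − 3.581×10⁻⁸) = 1.442×10⁸ m²/s².
v = 12010 m/s = 12.01 km/s.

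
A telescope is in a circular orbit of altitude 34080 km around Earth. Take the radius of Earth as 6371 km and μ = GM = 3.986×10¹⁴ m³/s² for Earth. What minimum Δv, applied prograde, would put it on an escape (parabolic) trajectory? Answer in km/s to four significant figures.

Δv ≈ 1.300 km/s

r = 6371 + 34080 = 40451 km = 4.0451×10⁷ m.
Circular speed v_c = √(μ/r) = 3139 m/s.
Escape speed v_esc = √(2μ/r) = √2 × v_c = 4439 m/s.
Δv = v_esc − v_c = 1300 m/s = 1.300 km/s.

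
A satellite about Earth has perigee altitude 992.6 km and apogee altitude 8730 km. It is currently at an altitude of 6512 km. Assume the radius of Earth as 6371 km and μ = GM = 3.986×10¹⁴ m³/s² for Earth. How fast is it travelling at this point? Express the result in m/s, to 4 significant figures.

r_p = 6371 + 992.6 = 7363.6 km = 7.3636×10⁶ m.
r_a = 6371 + 8730 = 15101 km = 1.5101×10⁷ m.
r = 6371 + 6512 = 12883 km = 1.288×10⁷ m.
Semi-major axis a = (r_p + r_a)/2 = 11232 km = 1.123×10⁷ m.
Vis-viva: v² = μ(2/r − 1/a) = 3.986×10¹⁴ × (1.552×10⁻⁷ − 8.903×10⁻⁸) = 2.639×10⁷ m²/s².
v = 5137 m/s.

v ≈ 5137 m/s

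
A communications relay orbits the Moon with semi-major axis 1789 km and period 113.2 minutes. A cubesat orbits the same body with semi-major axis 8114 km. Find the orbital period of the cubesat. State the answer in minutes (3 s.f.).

Kepler's third law: T² ∝ a³, so T₂ = T₁ (a₂/a₁)^(3/2).
a₂/a₁ = 4.535, (a₂/a₁)^(3/2) = 9.659.
T₂ = 113.2 × 9.659 = 1093 minutes.

T₂ ≈ 1090 minutes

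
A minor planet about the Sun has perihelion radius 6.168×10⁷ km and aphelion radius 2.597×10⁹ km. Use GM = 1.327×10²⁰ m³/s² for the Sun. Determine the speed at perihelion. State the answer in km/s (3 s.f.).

Semi-major axis a = (r_p + r_a)/2 = 1.3293×10⁹ km = 1.329×10¹² m.
Vis-viva: v² = μ(2/r − 1/a) = 1.327×10²⁰ × (3.243×10⁻¹¹ − 7.523×10⁻¹³) = 4.203×10⁹ m²/s².
v = 64830 m/s = 64.83 km/s.

v ≈ 64.8 km/s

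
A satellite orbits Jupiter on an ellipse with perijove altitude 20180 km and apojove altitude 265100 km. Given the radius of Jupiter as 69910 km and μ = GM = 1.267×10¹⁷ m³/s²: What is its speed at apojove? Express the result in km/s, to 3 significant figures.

r_p = 69910 + 20180 = 90090 km = 9.0090×10⁷ m.
r_a = 69910 + 265100 = 335010 km = 3.3501×10⁸ m.
Semi-major axis a = (r_p + r_a)/2 = 2.1255×10⁵ km = 2.126×10⁸ m.
Vis-viva: v² = μ(2/r − 1/a) = 1.267×10¹⁷ × (5.970×10⁻⁹ − 4.705×10⁻⁹) = 1.603×10⁸ m²/s².
v = 12660 m/s = 12.66 km/s.

v ≈ 12.7 km/s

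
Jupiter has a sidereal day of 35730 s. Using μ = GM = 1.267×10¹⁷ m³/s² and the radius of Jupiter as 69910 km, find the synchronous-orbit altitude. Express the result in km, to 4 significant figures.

h_sync ≈ 90110 km

A synchronous orbit has period T, so by Kepler's third law a = (μT²/4π²)^(1/3).
μT²/4π² = 1.267×10¹⁷ × (3.573×10⁴)² / 39.48 = 4.097×10²⁴ m³.
a = 1.600×10⁸ m = 1.6002×10⁵ km.
Altitude h = a − R = 1.6002×10⁵ − 69910 = 90105 km.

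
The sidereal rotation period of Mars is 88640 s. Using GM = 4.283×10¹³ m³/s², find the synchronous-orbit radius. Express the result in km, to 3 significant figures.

A synchronous orbit has period T, so by Kepler's third law a = (μT²/4π²)^(1/3).
μT²/4π² = 4.283×10¹³ × (8.864×10⁴)² / 39.48 = 8.524×10²¹ m³.
a = 2.043×10⁷ m = 20428 km.

r_sync ≈ 20400 km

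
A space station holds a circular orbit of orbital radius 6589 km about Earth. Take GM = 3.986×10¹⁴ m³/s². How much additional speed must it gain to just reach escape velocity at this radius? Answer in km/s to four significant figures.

Δv ≈ 3.222 km/s

r = 6589 km = 6.589×10⁶ m.
Circular speed v_c = √(μ/r) = 7778 m/s.
Escape speed v_esc = √(2μ/r) = √2 × v_c = 11000 m/s.
Δv = v_esc − v_c = 3222 m/s = 3.222 km/s.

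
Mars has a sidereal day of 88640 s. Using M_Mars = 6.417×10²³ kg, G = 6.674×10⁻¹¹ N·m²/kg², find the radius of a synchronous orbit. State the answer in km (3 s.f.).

μ = GM = 6.674×10⁻¹¹ × 6.417×10²³ = 4.283×10¹³ m³/s².
A synchronous orbit has period T, so by Kepler's third law a = (μT²/4π²)^(1/3).
μT²/4π² = 4.283×10¹³ × (8.864×10⁴)² / 39.48 = 8.524×10²¹ m³.
a = 2.043×10⁷ m = 20427 km.

r_sync ≈ 20400 km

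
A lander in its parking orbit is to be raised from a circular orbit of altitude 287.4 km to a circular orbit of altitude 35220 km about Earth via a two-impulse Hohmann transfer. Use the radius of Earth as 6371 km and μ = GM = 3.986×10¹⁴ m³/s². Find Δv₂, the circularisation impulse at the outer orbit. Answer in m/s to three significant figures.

r₁ = 6371 + 287.4 = 6658.4 km = 6.6584×10⁶ m.
r₂ = 6371 + 35220 = 41591 km = 4.1591×10⁷ m.
Transfer ellipse a_t = (r₁ + r₂)/2 = 2.412×10⁷ m.
At r₁: circular v_c1 = √(μ/r₁) = 7737 m/s; transfer-perigee v_p = √[μ(2/r₁ − 1/a_t)] = 10160 m/s.
At r₂: circular v_c2 = √(μ/r₂) = 3096 m/s; transfer-apogee v_a = √[μ(2/r₂ − 1/a_t)] = 1626 m/s.
Δv₂ = v_c2 − v_a = 1469 m/s.

Δv ≈ 1470 m/s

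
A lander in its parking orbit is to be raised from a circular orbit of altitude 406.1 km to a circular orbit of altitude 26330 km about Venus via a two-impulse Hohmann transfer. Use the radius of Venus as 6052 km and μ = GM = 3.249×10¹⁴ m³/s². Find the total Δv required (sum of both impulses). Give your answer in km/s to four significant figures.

r₁ = 6052 + 406.1 = 6458.1 km = 6.4581×10⁶ m.
r₂ = 6052 + 26330 = 32382 km = 3.2382×10⁷ m.
Transfer ellipse a_t = (r₁ + r₂)/2 = 1.942×10⁷ m.
At r₁: circular v_c1 = √(μ/r₁) = 7093 m/s; transfer-periapsis v_p = √[μ(2/r₁ − 1/a_t)] = 9159 m/s.
Δv₁ = v_p − v_c1 = 2066 m/s.
At r₂: circular v_c2 = √(μ/r₂) = 3168 m/s; transfer-apoapsis v_a = √[μ(2/r₂ − 1/a_t)] = 1827 m/s.
Δv₂ = v_c2 − v_a = 1341 m/s.
Total Δv = Δv₁ + Δv₂ = 3407 m/s = 3.407 km/s.

Δv_total ≈ 3.407 km/s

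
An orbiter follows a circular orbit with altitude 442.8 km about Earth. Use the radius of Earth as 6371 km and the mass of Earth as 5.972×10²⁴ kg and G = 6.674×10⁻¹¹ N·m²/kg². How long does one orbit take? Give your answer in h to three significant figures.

μ = GM = 6.674×10⁻¹¹ × 5.972×10²⁴ = 3.986×10¹⁴ m³/s².
r = 6371 + 442.8 = 6813.8 km = 6.8138×10⁶ m.
Kepler's third law: T = 2π√(r³/μ) = 2π√((6.814×10⁶)³ / 3.986×10¹⁴).
r³/μ = 7.937×10⁵ s², so T = 2π × 8.909×10² = 5.598×10³ s.
Converting: 5.598×10³ s ÷ 3600 = 1.555 h.

T ≈ 1.55 h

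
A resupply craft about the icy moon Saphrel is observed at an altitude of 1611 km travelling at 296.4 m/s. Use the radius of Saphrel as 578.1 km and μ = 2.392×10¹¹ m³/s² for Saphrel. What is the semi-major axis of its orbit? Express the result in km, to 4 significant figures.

r = 578.1 + 1611 = 2189.1 km = 2.189×10⁶ m.
Specific orbital energy ε = v²/2 − μ/r = (296.4)²/2 − 2.392×10¹¹/2.189×10⁶ = -6.534×10⁴ J/kg.
Since ε = −μ/(2a), a = −μ/(2ε) = 1.830×10⁶ m = 1830.4 km.

a ≈ 1830 km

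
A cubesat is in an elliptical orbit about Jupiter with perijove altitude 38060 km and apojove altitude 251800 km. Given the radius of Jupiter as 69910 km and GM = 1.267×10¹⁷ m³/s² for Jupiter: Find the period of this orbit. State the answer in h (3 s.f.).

r_p = 69910 + 38060 = 107970 km = 1.0797×10⁸ m.
r_a = 69910 + 251800 = 321710 km = 3.2171×10⁸ m.
Semi-major axis a = (r_p + r_a)/2 = (1.0797×10⁵ + 3.2171×10⁵)/2 = 2.1484×10⁵ km = 2.148×10⁸ m.
By Kepler's third law T = 2π√(a³/μ) = 2π × 8.847×10³ = 5.559×10⁴ s.
= 15.44 h.

T ≈ 15.4 h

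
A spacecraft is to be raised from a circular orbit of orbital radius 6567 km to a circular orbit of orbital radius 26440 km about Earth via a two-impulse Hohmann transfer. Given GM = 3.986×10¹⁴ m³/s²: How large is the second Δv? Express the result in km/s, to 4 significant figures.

r₁ = 6567 km = 6.567×10⁶ m.
r₂ = 26440 km = 2.644×10⁷ m.
Transfer ellipse a_t = (r₁ + r₂)/2 = 1.650×10⁷ m.
At r₁: circular v_c1 = √(μ/r₁) = 7791 m/s; transfer-perigee v_p = √[μ(2/r₁ − 1/a_t)] = 9861 m/s.
At r₂: circular v_c2 = √(μ/r₂) = 3883 m/s; transfer-apogee v_a = √[μ(2/r₂ − 1/a_t)] = 2449 m/s.
Δv₂ = v_c2 − v_a = 1433 m/s.
= 1.433 km/s.

Δv ≈ 1.433 km/s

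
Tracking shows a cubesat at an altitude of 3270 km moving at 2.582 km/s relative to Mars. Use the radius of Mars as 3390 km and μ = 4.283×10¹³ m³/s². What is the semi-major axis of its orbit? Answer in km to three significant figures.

r = 3390 + 3270 = 6660.0 km = 6.660×10⁶ m.
Vis-viva rearranged: 1/a = 2/r − v²/μ = 3.003×10⁻⁷ − 1.557×10⁻⁷ = 1.446×10⁻⁷ m⁻¹.
a = 6.913×10⁶ m = 6913.5 km.

a ≈ 6910 km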